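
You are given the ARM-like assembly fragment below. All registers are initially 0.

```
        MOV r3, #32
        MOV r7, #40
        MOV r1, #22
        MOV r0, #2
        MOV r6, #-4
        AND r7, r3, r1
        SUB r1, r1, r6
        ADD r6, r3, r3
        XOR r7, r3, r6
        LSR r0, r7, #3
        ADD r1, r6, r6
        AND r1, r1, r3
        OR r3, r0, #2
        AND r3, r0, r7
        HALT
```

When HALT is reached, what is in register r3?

r3=32
r7=40
r1=22
r0=2
r6=-4
r7=32&22=0
r1=22-(-4)=26
r6=32+32=64
r7=32^64=96
r0=96>>3=12
r1=64+64=128
r1=128&32=0
r3=12|2=14
r3=12&96=0
halt.

0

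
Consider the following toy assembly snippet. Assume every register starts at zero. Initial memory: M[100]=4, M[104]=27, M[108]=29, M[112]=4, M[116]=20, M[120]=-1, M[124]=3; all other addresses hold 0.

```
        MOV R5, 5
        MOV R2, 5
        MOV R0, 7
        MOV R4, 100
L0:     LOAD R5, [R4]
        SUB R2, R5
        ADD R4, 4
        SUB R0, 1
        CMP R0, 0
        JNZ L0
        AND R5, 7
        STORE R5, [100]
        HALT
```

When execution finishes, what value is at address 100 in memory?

MOV R5, 5 → R5=5
MOV R2, 5 → R2=5
MOV R0, 7 → R0=7
MOV R4, 100 → R4=100
LOAD R5, [R4] → R5=M[100]=4
SUB R2, R5 → R2=5-4=1
ADD R4, 4 → R4=100+4=104
SUB R0, 1 → R0=7-1=6
CMP R0, 0  (cmp 6,0)
JNZ L0: taken
LOAD R5, [R4] → R5=M[104]=27
SUB R2, R5 → R2=1-27=-26
ADD R4, 4 → R4=104+4=108
SUB R0, 1 → R0=6-1=5
CMP R0, 0  (cmp 5,0)
JNZ L0: taken
LOAD R5, [R4] → R5=M[108]=29
SUB R2, R5 → R2=(-26)-29=-55
ADD R4, 4 → R4=108+4=112
SUB R0, 1 → R0=5-1=4
CMP R0, 0  (cmp 4,0)
JNZ L0: taken
LOAD R5, [R4] → R5=M[112]=4
SUB R2, R5 → R2=(-55)-4=-59
ADD R4, 4 → R4=112+4=116
SUB R0, 1 → R0=4-1=3
CMP R0, 0  (cmp 3,0)
JNZ L0: taken
LOAD R5, [R4] → R5=M[116]=20
SUB R2, R5 → R2=(-59)-20=-79
ADD R4, 4 → R4=116+4=120
SUB R0, 1 → R0=3-1=2
CMP R0, 0  (cmp 2,0)
JNZ L0: taken
LOAD R5, [R4] → R5=M[120]=-1
SUB R2, R5 → R2=(-79)-(-1)=-78
ADD R4, 4 → R4=120+4=124
SUB R0, 1 → R0=2-1=1
CMP R0, 0  (cmp 1,0)
JNZ L0: taken
LOAD R5, [R4] → R5=M[124]=3
SUB R2, R5 → R2=(-78)-3=-81
ADD R4, 4 → R4=124+4=128
SUB R0, 1 → R0=1-1=0
CMP R0, 0  (cmp 0,0)
JNZ L0: not taken
AND R5, 7 → R5=3&7=3
STORE R5, [100] → M[100]=3
halt.

3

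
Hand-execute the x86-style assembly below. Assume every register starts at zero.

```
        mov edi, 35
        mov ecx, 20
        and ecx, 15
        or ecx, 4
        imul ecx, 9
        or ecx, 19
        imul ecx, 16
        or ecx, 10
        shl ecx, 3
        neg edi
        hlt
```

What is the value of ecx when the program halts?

7120

mov edi, 35 → edi=35
mov ecx, 20 → ecx=20
and ecx, 15 → ecx=20&15=4
or ecx, 4 → ecx=4|4=4
imul ecx, 9 → ecx=4*9=36
or ecx, 19 → ecx=36|19=55
imul ecx, 16 → ecx=55*16=880
or ecx, 10 → ecx=880|10=890
shl ecx, 3 → ecx=890<<3=7120
neg edi → edi=-(35)=-35
halt.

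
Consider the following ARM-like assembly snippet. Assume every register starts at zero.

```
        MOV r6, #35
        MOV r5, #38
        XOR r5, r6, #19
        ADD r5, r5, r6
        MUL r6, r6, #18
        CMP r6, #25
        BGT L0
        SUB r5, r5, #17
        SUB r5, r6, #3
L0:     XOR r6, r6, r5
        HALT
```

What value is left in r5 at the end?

after MOV r6, #35: r6=35
after MOV r5, #38: r5=38
after XOR r5, r6, #19: r5=35^19=48
after ADD r5, r5, r6: r5=48+35=83
after MUL r6, r6, #18: r6=35*18=630
CMP r6, #25  (cmp 630,25)
BGT L0: taken
after XOR r6, r6, r5: r6=630^83=549
halt.

83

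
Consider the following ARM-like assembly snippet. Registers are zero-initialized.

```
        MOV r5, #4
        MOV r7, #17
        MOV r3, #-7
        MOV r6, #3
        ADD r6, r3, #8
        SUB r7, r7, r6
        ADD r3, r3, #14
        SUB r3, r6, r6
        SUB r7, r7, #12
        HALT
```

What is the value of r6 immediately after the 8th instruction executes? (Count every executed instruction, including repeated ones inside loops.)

MOV r5, #4 → r5=4
MOV r7, #17 → r7=17
MOV r3, #-7 → r3=-7
MOV r6, #3 → r6=3
ADD r6, r3, #8 → r6=(-7)+8=1
SUB r7, r7, r6 → r7=17-1=16
ADD r3, r3, #14 → r3=(-7)+14=7
SUB r3, r6, r6 → r3=1-1=0
After step 8: r6 = 1.

1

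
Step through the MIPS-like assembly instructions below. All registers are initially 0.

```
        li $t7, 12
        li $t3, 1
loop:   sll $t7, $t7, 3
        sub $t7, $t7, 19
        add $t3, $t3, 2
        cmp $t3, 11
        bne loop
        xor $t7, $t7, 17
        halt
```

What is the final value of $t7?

304260

li $t7, 12 → $t7=12
li $t3, 1 → $t3=1
sll $t7, $t7, 3 → $t7=12<<3=96
sub $t7, $t7, 19 → $t7=96-19=77
add $t3, $t3, 2 → $t3=1+2=3
cmp $t3, 11  (cmp 3,11)
bne loop: taken
sll $t7, $t7, 3 → $t7=77<<3=616
sub $t7, $t7, 19 → $t7=616-19=597
add $t3, $t3, 2 → $t3=3+2=5
cmp $t3, 11  (cmp 5,11)
bne loop: taken
sll $t7, $t7, 3 → $t7=597<<3=4776
sub $t7, $t7, 19 → $t7=4776-19=4757
add $t3, $t3, 2 → $t3=5+2=7
cmp $t3, 11  (cmp 7,11)
bne loop: taken
sll $t7, $t7, 3 → $t7=4757<<3=38056
sub $t7, $t7, 19 → $t7=38056-19=38037
add $t3, $t3, 2 → $t3=7+2=9
cmp $t3, 11  (cmp 9,11)
bne loop: taken
sll $t7, $t7, 3 → $t7=38037<<3=304296
sub $t7, $t7, 19 → $t7=304296-19=304277
add $t3, $t3, 2 → $t3=9+2=11
cmp $t3, 11  (cmp 11,11)
bne loop: not taken
xor $t7, $t7, 17 → $t7=304277^17=304260
halt.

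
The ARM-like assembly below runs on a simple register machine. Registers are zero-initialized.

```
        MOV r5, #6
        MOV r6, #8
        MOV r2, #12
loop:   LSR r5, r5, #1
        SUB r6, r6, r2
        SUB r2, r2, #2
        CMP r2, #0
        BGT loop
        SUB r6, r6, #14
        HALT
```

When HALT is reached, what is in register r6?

-48

after MOV r5, #6: r5=6
after MOV r6, #8: r6=8
after MOV r2, #12: r2=12
after LSR r5, r5, #1: r5=6>>1=3
after SUB r6, r6, r2: r6=8-12=-4
after SUB r2, r2, #2: r2=12-2=10
CMP r2, #0  (cmp 10,0)
BGT loop: taken
after LSR r5, r5, #1: r5=3>>1=1
after SUB r6, r6, r2: r6=(-4)-10=-14
after SUB r2, r2, #2: r2=10-2=8
CMP r2, #0  (cmp 8,0)
BGT loop: taken
after LSR r5, r5, #1: r5=1>>1=0
after SUB r6, r6, r2: r6=(-14)-8=-22
after SUB r2, r2, #2: r2=8-2=6
CMP r2, #0  (cmp 6,0)
BGT loop: taken
after LSR r5, r5, #1: r5=0>>1=0
after SUB r6, r6, r2: r6=(-22)-6=-28
after SUB r2, r2, #2: r2=6-2=4
CMP r2, #0  (cmp 4,0)
BGT loop: taken
after LSR r5, r5, #1: r5=0>>1=0
after SUB r6, r6, r2: r6=(-28)-4=-32
after SUB r2, r2, #2: r2=4-2=2
CMP r2, #0  (cmp 2,0)
BGT loop: taken
after LSR r5, r5, #1: r5=0>>1=0
after SUB r6, r6, r2: r6=(-32)-2=-34
after SUB r2, r2, #2: r2=2-2=0
CMP r2, #0  (cmp 0,0)
BGT loop: not taken
after SUB r6, r6, #14: r6=(-34)-14=-48
halt.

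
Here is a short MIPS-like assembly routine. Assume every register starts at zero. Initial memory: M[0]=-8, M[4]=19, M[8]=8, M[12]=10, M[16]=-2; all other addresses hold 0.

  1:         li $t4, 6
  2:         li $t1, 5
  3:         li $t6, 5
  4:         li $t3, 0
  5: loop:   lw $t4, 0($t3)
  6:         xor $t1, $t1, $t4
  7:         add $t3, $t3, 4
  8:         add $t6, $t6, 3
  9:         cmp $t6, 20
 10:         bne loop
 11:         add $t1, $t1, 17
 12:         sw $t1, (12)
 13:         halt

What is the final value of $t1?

35

li $t4, 6 → $t4=6
li $t1, 5 → $t1=5
li $t6, 5 → $t6=5
li $t3, 0 → $t3=0
lw $t4, 0($t3) → $t4=M[0]=-8
xor $t1, $t1, $t4 → $t1=5^(-8)=-3
add $t3, $t3, 4 → $t3=0+4=4
add $t6, $t6, 3 → $t6=5+3=8
cmp $t6, 20  (cmp 8,20)
bne loop: taken
lw $t4, 0($t3) → $t4=M[4]=19
xor $t1, $t1, $t4 → $t1=(-3)^19=-18
add $t3, $t3, 4 → $t3=4+4=8
add $t6, $t6, 3 → $t6=8+3=11
cmp $t6, 20  (cmp 11,20)
bne loop: taken
lw $t4, 0($t3) → $t4=M[8]=8
xor $t1, $t1, $t4 → $t1=(-18)^8=-26
add $t3, $t3, 4 → $t3=8+4=12
add $t6, $t6, 3 → $t6=11+3=14
cmp $t6, 20  (cmp 14,20)
bne loop: taken
lw $t4, 0($t3) → $t4=M[12]=10
xor $t1, $t1, $t4 → $t1=(-26)^10=-20
add $t3, $t3, 4 → $t3=12+4=16
add $t6, $t6, 3 → $t6=14+3=17
cmp $t6, 20  (cmp 17,20)
bne loop: taken
lw $t4, 0($t3) → $t4=M[16]=-2
xor $t1, $t1, $t4 → $t1=(-20)^(-2)=18
add $t3, $t3, 4 → $t3=16+4=20
add $t6, $t6, 3 → $t6=17+3=20
cmp $t6, 20  (cmp 20,20)
bne loop: not taken
add $t1, $t1, 17 → $t1=18+17=35
sw $t1, (12) → M[12]=35
halt.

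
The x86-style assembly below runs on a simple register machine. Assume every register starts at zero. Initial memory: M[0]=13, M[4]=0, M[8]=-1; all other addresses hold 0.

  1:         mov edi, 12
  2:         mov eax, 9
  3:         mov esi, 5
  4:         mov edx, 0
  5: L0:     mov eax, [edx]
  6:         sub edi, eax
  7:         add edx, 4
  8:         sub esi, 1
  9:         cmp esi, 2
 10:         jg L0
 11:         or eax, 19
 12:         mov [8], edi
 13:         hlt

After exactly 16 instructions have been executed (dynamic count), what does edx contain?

8

edi=12
eax=9
esi=5
edx=0
eax=M[0]=13
edi=12-13=-1
edx=0+4=4
esi=5-1=4
cmp esi, 2  (cmp 4,2)
jg L0: taken
eax=M[4]=0
edi=(-1)-0=-1
edx=4+4=8
esi=4-1=3
cmp esi, 2  (cmp 3,2)
jg L0: taken
After step 16: edx = 8.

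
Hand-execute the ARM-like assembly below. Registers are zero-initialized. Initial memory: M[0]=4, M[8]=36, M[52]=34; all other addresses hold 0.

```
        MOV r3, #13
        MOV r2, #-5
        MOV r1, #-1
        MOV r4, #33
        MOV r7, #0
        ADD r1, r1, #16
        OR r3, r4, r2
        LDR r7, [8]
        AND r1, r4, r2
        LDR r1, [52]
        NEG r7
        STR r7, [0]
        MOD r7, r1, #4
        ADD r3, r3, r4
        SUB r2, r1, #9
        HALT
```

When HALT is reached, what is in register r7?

r3=13
r2=-5
r1=-1
r4=33
r7=0
r1=(-1)+16=15
r3=33|(-5)=-5
r7=M[8]=36
r1=33&(-5)=33
r1=M[52]=34
r7=-(36)=-36
STR r7, [0] → M[0]=-36
r7=34%4=2
r3=(-5)+33=28
r2=34-9=25
halt.

2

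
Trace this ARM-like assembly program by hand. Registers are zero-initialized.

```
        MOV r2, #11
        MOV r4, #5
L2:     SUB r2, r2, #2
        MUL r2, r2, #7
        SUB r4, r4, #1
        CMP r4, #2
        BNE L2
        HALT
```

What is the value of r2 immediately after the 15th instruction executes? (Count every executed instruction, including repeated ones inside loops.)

2975

MOV r2, #11 → r2=11
MOV r4, #5 → r4=5
SUB r2, r2, #2 → r2=11-2=9
MUL r2, r2, #7 → r2=9*7=63
SUB r4, r4, #1 → r4=5-1=4
CMP r4, #2  (cmp 4,2)
BNE L2: taken
SUB r2, r2, #2 → r2=63-2=61
MUL r2, r2, #7 → r2=61*7=427
SUB r4, r4, #1 → r4=4-1=3
CMP r4, #2  (cmp 3,2)
BNE L2: taken
SUB r2, r2, #2 → r2=427-2=425
MUL r2, r2, #7 → r2=425*7=2975
SUB r4, r4, #1 → r4=3-1=2
After step 15: r2 = 2975.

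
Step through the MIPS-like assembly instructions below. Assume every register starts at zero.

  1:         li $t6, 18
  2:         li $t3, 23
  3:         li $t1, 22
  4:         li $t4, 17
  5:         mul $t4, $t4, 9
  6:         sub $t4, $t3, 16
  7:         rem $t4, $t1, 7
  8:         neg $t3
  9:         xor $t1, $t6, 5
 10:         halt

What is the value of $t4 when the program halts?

1

li $t6, 18 → $t6=18
li $t3, 23 → $t3=23
li $t1, 22 → $t1=22
li $t4, 17 → $t4=17
mul $t4, $t4, 9 → $t4=17*9=153
sub $t4, $t3, 16 → $t4=23-16=7
rem $t4, $t1, 7 → $t4=22%7=1
neg $t3 → $t3=-(23)=-23
xor $t1, $t6, 5 → $t1=18^5=23
halt.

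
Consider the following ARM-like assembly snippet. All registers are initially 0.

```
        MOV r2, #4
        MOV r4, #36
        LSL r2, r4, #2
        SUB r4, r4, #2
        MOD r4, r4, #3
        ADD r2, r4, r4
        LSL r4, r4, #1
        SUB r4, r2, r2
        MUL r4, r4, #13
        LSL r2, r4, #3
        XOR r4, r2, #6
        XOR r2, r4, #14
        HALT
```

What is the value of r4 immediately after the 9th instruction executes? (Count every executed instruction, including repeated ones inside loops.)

0

after MOV r2, #4: r2=4
after MOV r4, #36: r4=36
after LSL r2, r4, #2: r2=36<<2=144
after SUB r4, r4, #2: r4=36-2=34
after MOD r4, r4, #3: r4=34%3=1
after ADD r2, r4, r4: r2=1+1=2
after LSL r4, r4, #1: r4=1<<1=2
after SUB r4, r2, r2: r4=2-2=0
after MUL r4, r4, #13: r4=0*13=0
After step 9: r4 = 0.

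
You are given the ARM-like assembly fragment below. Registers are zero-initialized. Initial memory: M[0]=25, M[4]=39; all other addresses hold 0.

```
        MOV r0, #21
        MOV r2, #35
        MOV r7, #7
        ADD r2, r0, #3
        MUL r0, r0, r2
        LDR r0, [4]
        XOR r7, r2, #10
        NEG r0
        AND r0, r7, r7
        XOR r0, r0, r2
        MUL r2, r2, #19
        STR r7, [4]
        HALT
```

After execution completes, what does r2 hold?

MOV r0, #21 → r0=21
MOV r2, #35 → r2=35
MOV r7, #7 → r7=7
ADD r2, r0, #3 → r2=21+3=24
MUL r0, r0, r2 → r0=21*24=504
LDR r0, [4] → r0=M[4]=39
XOR r7, r2, #10 → r7=24^10=18
NEG r0 → r0=-(39)=-39
AND r0, r7, r7 → r0=18&18=18
XOR r0, r0, r2 → r0=18^24=10
MUL r2, r2, #19 → r2=24*19=456
STR r7, [4] → M[4]=18
halt.

456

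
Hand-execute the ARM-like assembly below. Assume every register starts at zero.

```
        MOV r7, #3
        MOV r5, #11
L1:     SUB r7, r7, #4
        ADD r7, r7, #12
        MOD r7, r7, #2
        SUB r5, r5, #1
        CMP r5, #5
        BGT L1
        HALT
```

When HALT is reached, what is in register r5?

5

MOV r7, #3 → r7=3
MOV r5, #11 → r5=11
SUB r7, r7, #4 → r7=3-4=-1
ADD r7, r7, #12 → r7=(-1)+12=11
MOD r7, r7, #2 → r7=11%2=1
SUB r5, r5, #1 → r5=11-1=10
CMP r5, #5  (cmp 10,5)
BGT L1: taken
SUB r7, r7, #4 → r7=1-4=-3
ADD r7, r7, #12 → r7=(-3)+12=9
MOD r7, r7, #2 → r7=9%2=1
SUB r5, r5, #1 → r5=10-1=9
CMP r5, #5  (cmp 9,5)
BGT L1: taken
SUB r7, r7, #4 → r7=1-4=-3
ADD r7, r7, #12 → r7=(-3)+12=9
MOD r7, r7, #2 → r7=9%2=1
SUB r5, r5, #1 → r5=9-1=8
CMP r5, #5  (cmp 8,5)
BGT L1: taken
SUB r7, r7, #4 → r7=1-4=-3
ADD r7, r7, #12 → r7=(-3)+12=9
MOD r7, r7, #2 → r7=9%2=1
SUB r5, r5, #1 → r5=8-1=7
CMP r5, #5  (cmp 7,5)
BGT L1: taken
SUB r7, r7, #4 → r7=1-4=-3
ADD r7, r7, #12 → r7=(-3)+12=9
MOD r7, r7, #2 → r7=9%2=1
SUB r5, r5, #1 → r5=7-1=6
CMP r5, #5  (cmp 6,5)
BGT L1: taken
SUB r7, r7, #4 → r7=1-4=-3
ADD r7, r7, #12 → r7=(-3)+12=9
MOD r7, r7, #2 → r7=9%2=1
SUB r5, r5, #1 → r5=6-1=5
CMP r5, #5  (cmp 5,5)
BGT L1: not taken
halt.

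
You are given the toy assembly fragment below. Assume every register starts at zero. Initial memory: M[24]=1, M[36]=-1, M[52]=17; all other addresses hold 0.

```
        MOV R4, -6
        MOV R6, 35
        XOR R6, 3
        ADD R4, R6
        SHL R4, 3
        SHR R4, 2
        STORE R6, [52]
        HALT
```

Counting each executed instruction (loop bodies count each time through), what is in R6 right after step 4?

MOV R4, -6 → R4=-6
MOV R6, 35 → R6=35
XOR R6, 3 → R6=35^3=32
ADD R4, R6 → R4=(-6)+32=26
After step 4: R6 = 32.

32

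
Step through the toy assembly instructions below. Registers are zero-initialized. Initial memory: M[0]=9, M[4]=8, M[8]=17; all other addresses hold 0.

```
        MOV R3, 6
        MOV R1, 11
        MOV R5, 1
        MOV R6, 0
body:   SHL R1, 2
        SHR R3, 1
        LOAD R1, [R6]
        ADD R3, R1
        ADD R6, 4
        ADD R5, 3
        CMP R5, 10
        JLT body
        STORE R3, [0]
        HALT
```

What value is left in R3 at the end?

after MOV R3, 6: R3=6
after MOV R1, 11: R1=11
after MOV R5, 1: R5=1
after MOV R6, 0: R6=0
after SHL R1, 2: R1=11<<2=44
after SHR R3, 1: R3=6>>1=3
after LOAD R1, [R6]: R1=M[0]=9
after ADD R3, R1: R3=3+9=12
after ADD R6, 4: R6=0+4=4
after ADD R5, 3: R5=1+3=4
CMP R5, 10  (cmp 4,10)
JLT body: taken
after SHL R1, 2: R1=9<<2=36
after SHR R3, 1: R3=12>>1=6
after LOAD R1, [R6]: R1=M[4]=8
after ADD R3, R1: R3=6+8=14
after ADD R6, 4: R6=4+4=8
after ADD R5, 3: R5=4+3=7
CMP R5, 10  (cmp 7,10)
JLT body: taken
after SHL R1, 2: R1=8<<2=32
after SHR R3, 1: R3=14>>1=7
after LOAD R1, [R6]: R1=M[8]=17
after ADD R3, R1: R3=7+17=24
after ADD R6, 4: R6=8+4=12
after ADD R5, 3: R5=7+3=10
CMP R5, 10  (cmp 10,10)
JLT body: not taken
STORE R3, [0] → M[0]=24
halt.

24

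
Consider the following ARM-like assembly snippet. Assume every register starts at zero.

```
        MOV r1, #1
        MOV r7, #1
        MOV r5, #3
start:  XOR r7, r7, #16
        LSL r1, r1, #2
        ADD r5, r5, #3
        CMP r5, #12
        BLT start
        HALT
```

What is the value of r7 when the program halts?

17

MOV r1, #1 → r1=1
MOV r7, #1 → r7=1
MOV r5, #3 → r5=3
XOR r7, r7, #16 → r7=1^16=17
LSL r1, r1, #2 → r1=1<<2=4
ADD r5, r5, #3 → r5=3+3=6
CMP r5, #12  (cmp 6,12)
BLT start: taken
XOR r7, r7, #16 → r7=17^16=1
LSL r1, r1, #2 → r1=4<<2=16
ADD r5, r5, #3 → r5=6+3=9
CMP r5, #12  (cmp 9,12)
BLT start: taken
XOR r7, r7, #16 → r7=1^16=17
LSL r1, r1, #2 → r1=16<<2=64
ADD r5, r5, #3 → r5=9+3=12
CMP r5, #12  (cmp 12,12)
BLT start: not taken
halt.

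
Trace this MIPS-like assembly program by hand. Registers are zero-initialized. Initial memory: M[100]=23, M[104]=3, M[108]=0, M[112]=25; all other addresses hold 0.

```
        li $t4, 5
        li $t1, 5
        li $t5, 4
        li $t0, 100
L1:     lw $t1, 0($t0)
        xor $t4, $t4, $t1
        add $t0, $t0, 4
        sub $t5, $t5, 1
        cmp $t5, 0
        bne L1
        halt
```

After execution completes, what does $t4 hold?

after li $t4, 5: $t4=5
after li $t1, 5: $t1=5
after li $t5, 4: $t5=4
after li $t0, 100: $t0=100
after lw $t1, 0($t0): $t1=M[100]=23
after xor $t4, $t4, $t1: $t4=5^23=18
after add $t0, $t0, 4: $t0=100+4=104
after sub $t5, $t5, 1: $t5=4-1=3
cmp $t5, 0  (cmp 3,0)
bne L1: taken
after lw $t1, 0($t0): $t1=M[104]=3
after xor $t4, $t4, $t1: $t4=18^3=17
after add $t0, $t0, 4: $t0=104+4=108
after sub $t5, $t5, 1: $t5=3-1=2
cmp $t5, 0  (cmp 2,0)
bne L1: taken
after lw $t1, 0($t0): $t1=M[108]=0
after xor $t4, $t4, $t1: $t4=17^0=17
after add $t0, $t0, 4: $t0=108+4=112
after sub $t5, $t5, 1: $t5=2-1=1
cmp $t5, 0  (cmp 1,0)
bne L1: taken
after lw $t1, 0($t0): $t1=M[112]=25
after xor $t4, $t4, $t1: $t4=17^25=8
after add $t0, $t0, 4: $t0=112+4=116
after sub $t5, $t5, 1: $t5=1-1=0
cmp $t5, 0  (cmp 0,0)
bne L1: not taken
halt.

8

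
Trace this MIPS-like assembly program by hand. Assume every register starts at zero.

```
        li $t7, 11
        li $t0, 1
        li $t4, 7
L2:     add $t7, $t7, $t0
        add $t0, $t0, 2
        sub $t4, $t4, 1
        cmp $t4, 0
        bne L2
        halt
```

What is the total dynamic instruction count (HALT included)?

li $t7, 11 → $t7=11
li $t0, 1 → $t0=1
li $t4, 7 → $t4=7
add $t7, $t7, $t0 → $t7=11+1=12
add $t0, $t0, 2 → $t0=1+2=3
sub $t4, $t4, 1 → $t4=7-1=6
cmp $t4, 0  (cmp 6,0)
bne L2: taken
add $t7, $t7, $t0 → $t7=12+3=15
add $t0, $t0, 2 → $t0=3+2=5
sub $t4, $t4, 1 → $t4=6-1=5
cmp $t4, 0  (cmp 5,0)
bne L2: taken
add $t7, $t7, $t0 → $t7=15+5=20
add $t0, $t0, 2 → $t0=5+2=7
sub $t4, $t4, 1 → $t4=5-1=4
cmp $t4, 0  (cmp 4,0)
bne L2: taken
add $t7, $t7, $t0 → $t7=20+7=27
add $t0, $t0, 2 → $t0=7+2=9
sub $t4, $t4, 1 → $t4=4-1=3
cmp $t4, 0  (cmp 3,0)
bne L2: taken
add $t7, $t7, $t0 → $t7=27+9=36
add $t0, $t0, 2 → $t0=9+2=11
sub $t4, $t4, 1 → $t4=3-1=2
cmp $t4, 0  (cmp 2,0)
bne L2: taken
add $t7, $t7, $t0 → $t7=36+11=47
add $t0, $t0, 2 → $t0=11+2=13
sub $t4, $t4, 1 → $t4=2-1=1
cmp $t4, 0  (cmp 1,0)
bne L2: taken
add $t7, $t7, $t0 → $t7=47+13=60
add $t0, $t0, 2 → $t0=13+2=15
sub $t4, $t4, 1 → $t4=1-1=0
cmp $t4, 0  (cmp 0,0)
bne L2: not taken
halt.
Total executed instructions: 39.

39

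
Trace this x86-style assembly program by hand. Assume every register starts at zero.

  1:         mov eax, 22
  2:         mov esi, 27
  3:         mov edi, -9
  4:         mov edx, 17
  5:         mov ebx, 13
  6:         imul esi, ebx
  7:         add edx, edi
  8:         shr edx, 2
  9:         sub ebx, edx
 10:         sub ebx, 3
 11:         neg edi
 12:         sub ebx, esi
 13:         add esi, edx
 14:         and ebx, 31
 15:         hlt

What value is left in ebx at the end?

9

mov eax, 22 → eax=22
mov esi, 27 → esi=27
mov edi, -9 → edi=-9
mov edx, 17 → edx=17
mov ebx, 13 → ebx=13
imul esi, ebx → esi=27*13=351
add edx, edi → edx=17+(-9)=8
shr edx, 2 → edx=8>>2=2
sub ebx, edx → ebx=13-2=11
sub ebx, 3 → ebx=11-3=8
neg edi → edi=-(-9)=9
sub ebx, esi → ebx=8-351=-343
add esi, edx → esi=351+2=353
and ebx, 31 → ebx=(-343)&31=9
halt.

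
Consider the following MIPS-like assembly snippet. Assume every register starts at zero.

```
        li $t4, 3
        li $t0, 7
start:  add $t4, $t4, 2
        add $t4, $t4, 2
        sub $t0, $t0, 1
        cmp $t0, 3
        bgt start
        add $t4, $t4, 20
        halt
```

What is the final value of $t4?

after li $t4, 3: $t4=3
after li $t0, 7: $t0=7
after add $t4, $t4, 2: $t4=3+2=5
after add $t4, $t4, 2: $t4=5+2=7
after sub $t0, $t0, 1: $t0=7-1=6
cmp $t0, 3  (cmp 6,3)
bgt start: taken
after add $t4, $t4, 2: $t4=7+2=9
after add $t4, $t4, 2: $t4=9+2=11
after sub $t0, $t0, 1: $t0=6-1=5
cmp $t0, 3  (cmp 5,3)
bgt start: taken
after add $t4, $t4, 2: $t4=11+2=13
after add $t4, $t4, 2: $t4=13+2=15
after sub $t0, $t0, 1: $t0=5-1=4
cmp $t0, 3  (cmp 4,3)
bgt start: taken
after add $t4, $t4, 2: $t4=15+2=17
after add $t4, $t4, 2: $t4=17+2=19
after sub $t0, $t0, 1: $t0=4-1=3
cmp $t0, 3  (cmp 3,3)
bgt start: not taken
after add $t4, $t4, 20: $t4=19+20=39
halt.

39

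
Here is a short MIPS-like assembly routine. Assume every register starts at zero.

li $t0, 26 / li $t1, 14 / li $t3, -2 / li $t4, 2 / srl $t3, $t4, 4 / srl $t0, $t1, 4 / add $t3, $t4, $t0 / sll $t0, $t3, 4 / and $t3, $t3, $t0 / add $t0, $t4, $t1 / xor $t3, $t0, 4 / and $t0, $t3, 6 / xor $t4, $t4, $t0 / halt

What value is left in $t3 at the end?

li $t0, 26 → $t0=26
li $t1, 14 → $t1=14
li $t3, -2 → $t3=-2
li $t4, 2 → $t4=2
srl $t3, $t4, 4 → $t3=2>>4=0
srl $t0, $t1, 4 → $t0=14>>4=0
add $t3, $t4, $t0 → $t3=2+0=2
sll $t0, $t3, 4 → $t0=2<<4=32
and $t3, $t3, $t0 → $t3=2&32=0
add $t0, $t4, $t1 → $t0=2+14=16
xor $t3, $t0, 4 → $t3=16^4=20
and $t0, $t3, 6 → $t0=20&6=4
xor $t4, $t4, $t0 → $t4=2^4=6
halt.

20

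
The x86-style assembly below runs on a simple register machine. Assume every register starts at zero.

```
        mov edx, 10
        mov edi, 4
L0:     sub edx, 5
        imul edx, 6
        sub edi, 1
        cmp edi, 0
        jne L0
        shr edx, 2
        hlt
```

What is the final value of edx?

mov edx, 10 → edx=10
mov edi, 4 → edi=4
sub edx, 5 → edx=10-5=5
imul edx, 6 → edx=5*6=30
sub edi, 1 → edi=4-1=3
cmp edi, 0  (cmp 3,0)
jne L0: taken
sub edx, 5 → edx=30-5=25
imul edx, 6 → edx=25*6=150
sub edi, 1 → edi=3-1=2
cmp edi, 0  (cmp 2,0)
jne L0: taken
sub edx, 5 → edx=150-5=145
imul edx, 6 → edx=145*6=870
sub edi, 1 → edi=2-1=1
cmp edi, 0  (cmp 1,0)
jne L0: taken
sub edx, 5 → edx=870-5=865
imul edx, 6 → edx=865*6=5190
sub edi, 1 → edi=1-1=0
cmp edi, 0  (cmp 0,0)
jne L0: not taken
shr edx, 2 → edx=5190>>2=1297
halt.

1297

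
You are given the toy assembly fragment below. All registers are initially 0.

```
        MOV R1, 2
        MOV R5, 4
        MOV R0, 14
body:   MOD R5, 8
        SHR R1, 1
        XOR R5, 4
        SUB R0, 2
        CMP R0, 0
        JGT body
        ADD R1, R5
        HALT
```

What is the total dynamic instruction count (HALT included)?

MOV R1, 2 → R1=2
MOV R5, 4 → R5=4
MOV R0, 14 → R0=14
MOD R5, 8 → R5=4%8=4
SHR R1, 1 → R1=2>>1=1
XOR R5, 4 → R5=4^4=0
SUB R0, 2 → R0=14-2=12
CMP R0, 0  (cmp 12,0)
JGT body: taken
MOD R5, 8 → R5=0%8=0
SHR R1, 1 → R1=1>>1=0
XOR R5, 4 → R5=0^4=4
SUB R0, 2 → R0=12-2=10
CMP R0, 0  (cmp 10,0)
JGT body: taken
MOD R5, 8 → R5=4%8=4
SHR R1, 1 → R1=0>>1=0
XOR R5, 4 → R5=4^4=0
SUB R0, 2 → R0=10-2=8
CMP R0, 0  (cmp 8,0)
JGT body: taken
MOD R5, 8 → R5=0%8=0
SHR R1, 1 → R1=0>>1=0
XOR R5, 4 → R5=0^4=4
SUB R0, 2 → R0=8-2=6
CMP R0, 0  (cmp 6,0)
JGT body: taken
MOD R5, 8 → R5=4%8=4
SHR R1, 1 → R1=0>>1=0
XOR R5, 4 → R5=4^4=0
SUB R0, 2 → R0=6-2=4
CMP R0, 0  (cmp 4,0)
JGT body: taken
MOD R5, 8 → R5=0%8=0
SHR R1, 1 → R1=0>>1=0
XOR R5, 4 → R5=0^4=4
SUB R0, 2 → R0=4-2=2
CMP R0, 0  (cmp 2,0)
JGT body: taken
MOD R5, 8 → R5=4%8=4
SHR R1, 1 → R1=0>>1=0
XOR R5, 4 → R5=4^4=0
SUB R0, 2 → R0=2-2=0
CMP R0, 0  (cmp 0,0)
JGT body: not taken
ADD R1, R5 → R1=0+0=0
halt.
Total executed instructions: 47.

47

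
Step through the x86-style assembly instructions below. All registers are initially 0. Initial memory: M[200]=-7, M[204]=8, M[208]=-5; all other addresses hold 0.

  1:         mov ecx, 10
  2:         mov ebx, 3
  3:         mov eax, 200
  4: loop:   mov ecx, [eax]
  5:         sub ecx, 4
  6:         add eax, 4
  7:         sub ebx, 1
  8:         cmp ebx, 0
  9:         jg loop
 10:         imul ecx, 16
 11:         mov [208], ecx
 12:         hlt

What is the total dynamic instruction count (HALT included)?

after mov ecx, 10: ecx=10
after mov ebx, 3: ebx=3
after mov eax, 200: eax=200
after mov ecx, [eax]: ecx=M[200]=-7
after sub ecx, 4: ecx=(-7)-4=-11
after add eax, 4: eax=200+4=204
after sub ebx, 1: ebx=3-1=2
cmp ebx, 0  (cmp 2,0)
jg loop: taken
after mov ecx, [eax]: ecx=M[204]=8
after sub ecx, 4: ecx=8-4=4
after add eax, 4: eax=204+4=208
after sub ebx, 1: ebx=2-1=1
cmp ebx, 0  (cmp 1,0)
jg loop: taken
after mov ecx, [eax]: ecx=M[208]=-5
after sub ecx, 4: ecx=(-5)-4=-9
after add eax, 4: eax=208+4=212
after sub ebx, 1: ebx=1-1=0
cmp ebx, 0  (cmp 0,0)
jg loop: not taken
after imul ecx, 16: ecx=(-9)*16=-144
mov [208], ecx → M[208]=-144
halt.
Total executed instructions: 24.

24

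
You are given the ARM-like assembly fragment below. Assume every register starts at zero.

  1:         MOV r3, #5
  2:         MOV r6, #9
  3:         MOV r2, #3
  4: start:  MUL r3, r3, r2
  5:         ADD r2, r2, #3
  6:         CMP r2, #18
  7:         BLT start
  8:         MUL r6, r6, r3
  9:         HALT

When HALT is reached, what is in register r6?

1312200

r3=5
r6=9
r2=3
r3=5*3=15
r2=3+3=6
CMP r2, #18  (cmp 6,18)
BLT start: taken
r3=15*6=90
r2=6+3=9
CMP r2, #18  (cmp 9,18)
BLT start: taken
r3=90*9=810
r2=9+3=12
CMP r2, #18  (cmp 12,18)
BLT start: taken
r3=810*12=9720
r2=12+3=15
CMP r2, #18  (cmp 15,18)
BLT start: taken
r3=9720*15=145800
r2=15+3=18
CMP r2, #18  (cmp 18,18)
BLT start: not taken
r6=9*145800=1312200
halt.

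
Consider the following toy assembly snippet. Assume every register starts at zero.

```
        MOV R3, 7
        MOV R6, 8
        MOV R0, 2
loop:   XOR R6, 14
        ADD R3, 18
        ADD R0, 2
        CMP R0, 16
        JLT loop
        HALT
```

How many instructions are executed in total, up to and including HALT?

39

MOV R3, 7 → R3=7
MOV R6, 8 → R6=8
MOV R0, 2 → R0=2
XOR R6, 14 → R6=8^14=6
ADD R3, 18 → R3=7+18=25
ADD R0, 2 → R0=2+2=4
CMP R0, 16  (cmp 4,16)
JLT loop: taken
XOR R6, 14 → R6=6^14=8
ADD R3, 18 → R3=25+18=43
ADD R0, 2 → R0=4+2=6
CMP R0, 16  (cmp 6,16)
JLT loop: taken
XOR R6, 14 → R6=8^14=6
ADD R3, 18 → R3=43+18=61
ADD R0, 2 → R0=6+2=8
CMP R0, 16  (cmp 8,16)
JLT loop: taken
XOR R6, 14 → R6=6^14=8
ADD R3, 18 → R3=61+18=79
ADD R0, 2 → R0=8+2=10
CMP R0, 16  (cmp 10,16)
JLT loop: taken
XOR R6, 14 → R6=8^14=6
ADD R3, 18 → R3=79+18=97
ADD R0, 2 → R0=10+2=12
CMP R0, 16  (cmp 12,16)
JLT loop: taken
XOR R6, 14 → R6=6^14=8
ADD R3, 18 → R3=97+18=115
ADD R0, 2 → R0=12+2=14
CMP R0, 16  (cmp 14,16)
JLT loop: taken
XOR R6, 14 → R6=8^14=6
ADD R3, 18 → R3=115+18=133
ADD R0, 2 → R0=14+2=16
CMP R0, 16  (cmp 16,16)
JLT loop: not taken
halt.
Total executed instructions: 39.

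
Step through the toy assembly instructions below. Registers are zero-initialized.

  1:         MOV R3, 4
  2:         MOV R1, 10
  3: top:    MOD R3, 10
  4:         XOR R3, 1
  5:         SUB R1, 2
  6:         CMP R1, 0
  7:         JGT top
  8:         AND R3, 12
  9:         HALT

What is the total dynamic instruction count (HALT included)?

29

after MOV R3, 4: R3=4
after MOV R1, 10: R1=10
after MOD R3, 10: R3=4%10=4
after XOR R3, 1: R3=4^1=5
after SUB R1, 2: R1=10-2=8
CMP R1, 0  (cmp 8,0)
JGT top: taken
after MOD R3, 10: R3=5%10=5
after XOR R3, 1: R3=5^1=4
after SUB R1, 2: R1=8-2=6
CMP R1, 0  (cmp 6,0)
JGT top: taken
after MOD R3, 10: R3=4%10=4
after XOR R3, 1: R3=4^1=5
after SUB R1, 2: R1=6-2=4
CMP R1, 0  (cmp 4,0)
JGT top: taken
after MOD R3, 10: R3=5%10=5
after XOR R3, 1: R3=5^1=4
after SUB R1, 2: R1=4-2=2
CMP R1, 0  (cmp 2,0)
JGT top: taken
after MOD R3, 10: R3=4%10=4
after XOR R3, 1: R3=4^1=5
after SUB R1, 2: R1=2-2=0
CMP R1, 0  (cmp 0,0)
JGT top: not taken
after AND R3, 12: R3=5&12=4
halt.
Total executed instructions: 29.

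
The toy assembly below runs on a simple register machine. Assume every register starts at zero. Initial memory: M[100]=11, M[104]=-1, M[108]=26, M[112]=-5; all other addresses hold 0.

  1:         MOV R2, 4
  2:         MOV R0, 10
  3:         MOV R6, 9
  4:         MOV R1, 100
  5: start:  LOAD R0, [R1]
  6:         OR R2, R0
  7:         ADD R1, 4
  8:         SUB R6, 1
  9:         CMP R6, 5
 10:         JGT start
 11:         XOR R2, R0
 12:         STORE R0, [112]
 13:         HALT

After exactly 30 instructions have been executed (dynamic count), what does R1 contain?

116

after MOV R2, 4: R2=4
after MOV R0, 10: R0=10
after MOV R6, 9: R6=9
after MOV R1, 100: R1=100
after LOAD R0, [R1]: R0=M[100]=11
after OR R2, R0: R2=4|11=15
after ADD R1, 4: R1=100+4=104
after SUB R6, 1: R6=9-1=8
CMP R6, 5  (cmp 8,5)
JGT start: taken
after LOAD R0, [R1]: R0=M[104]=-1
after OR R2, R0: R2=15|(-1)=-1
after ADD R1, 4: R1=104+4=108
after SUB R6, 1: R6=8-1=7
CMP R6, 5  (cmp 7,5)
JGT start: taken
after LOAD R0, [R1]: R0=M[108]=26
after OR R2, R0: R2=(-1)|26=-1
after ADD R1, 4: R1=108+4=112
after SUB R6, 1: R6=7-1=6
CMP R6, 5  (cmp 6,5)
JGT start: taken
after LOAD R0, [R1]: R0=M[112]=-5
after OR R2, R0: R2=(-1)|(-5)=-1
after ADD R1, 4: R1=112+4=116
after SUB R6, 1: R6=6-1=5
CMP R6, 5  (cmp 5,5)
JGT start: not taken
after XOR R2, R0: R2=(-1)^(-5)=4
STORE R0, [112] → M[112]=-5
After step 30: R1 = 116.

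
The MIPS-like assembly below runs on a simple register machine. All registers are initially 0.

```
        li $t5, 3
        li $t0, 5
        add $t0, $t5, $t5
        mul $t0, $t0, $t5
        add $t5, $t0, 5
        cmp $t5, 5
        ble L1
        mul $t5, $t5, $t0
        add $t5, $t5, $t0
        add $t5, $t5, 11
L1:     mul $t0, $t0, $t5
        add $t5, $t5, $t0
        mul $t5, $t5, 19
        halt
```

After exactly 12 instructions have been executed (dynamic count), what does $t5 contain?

after li $t5, 3: $t5=3
after li $t0, 5: $t0=5
after add $t0, $t5, $t5: $t0=3+3=6
after mul $t0, $t0, $t5: $t0=6*3=18
after add $t5, $t0, 5: $t5=18+5=23
cmp $t5, 5  (cmp 23,5)
ble L1: not taken
after mul $t5, $t5, $t0: $t5=23*18=414
after add $t5, $t5, $t0: $t5=414+18=432
after add $t5, $t5, 11: $t5=432+11=443
after mul $t0, $t0, $t5: $t0=18*443=7974
after add $t5, $t5, $t0: $t5=443+7974=8417
After step 12: $t5 = 8417.

8417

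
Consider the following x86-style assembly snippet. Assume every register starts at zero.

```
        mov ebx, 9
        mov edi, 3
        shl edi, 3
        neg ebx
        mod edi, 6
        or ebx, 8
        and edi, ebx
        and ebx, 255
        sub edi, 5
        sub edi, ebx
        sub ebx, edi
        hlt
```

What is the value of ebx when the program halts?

515

after mov ebx, 9: ebx=9
after mov edi, 3: edi=3
after shl edi, 3: edi=3<<3=24
after neg ebx: ebx=-(9)=-9
after mod edi, 6: edi=24%6=0
after or ebx, 8: ebx=(-9)|8=-1
after and edi, ebx: edi=0&(-1)=0
after and ebx, 255: ebx=(-1)&255=255
after sub edi, 5: edi=0-5=-5
after sub edi, ebx: edi=(-5)-255=-260
after sub ebx, edi: ebx=255-(-260)=515
halt.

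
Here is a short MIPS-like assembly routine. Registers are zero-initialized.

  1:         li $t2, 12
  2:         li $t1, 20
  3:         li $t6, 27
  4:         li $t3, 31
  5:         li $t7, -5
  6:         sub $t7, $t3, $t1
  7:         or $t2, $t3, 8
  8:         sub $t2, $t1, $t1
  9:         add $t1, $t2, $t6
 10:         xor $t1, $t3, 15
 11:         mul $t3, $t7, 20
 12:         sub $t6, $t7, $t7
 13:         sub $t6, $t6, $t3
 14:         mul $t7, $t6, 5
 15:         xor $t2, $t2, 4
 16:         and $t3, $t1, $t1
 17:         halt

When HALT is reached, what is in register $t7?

after li $t2, 12: $t2=12
after li $t1, 20: $t1=20
after li $t6, 27: $t6=27
after li $t3, 31: $t3=31
after li $t7, -5: $t7=-5
after sub $t7, $t3, $t1: $t7=31-20=11
after or $t2, $t3, 8: $t2=31|8=31
after sub $t2, $t1, $t1: $t2=20-20=0
after add $t1, $t2, $t6: $t1=0+27=27
after xor $t1, $t3, 15: $t1=31^15=16
after mul $t3, $t7, 20: $t3=11*20=220
after sub $t6, $t7, $t7: $t6=11-11=0
after sub $t6, $t6, $t3: $t6=0-220=-220
after mul $t7, $t6, 5: $t7=(-220)*5=-1100
after xor $t2, $t2, 4: $t2=0^4=4
after and $t3, $t1, $t1: $t3=16&16=16
halt.

-1100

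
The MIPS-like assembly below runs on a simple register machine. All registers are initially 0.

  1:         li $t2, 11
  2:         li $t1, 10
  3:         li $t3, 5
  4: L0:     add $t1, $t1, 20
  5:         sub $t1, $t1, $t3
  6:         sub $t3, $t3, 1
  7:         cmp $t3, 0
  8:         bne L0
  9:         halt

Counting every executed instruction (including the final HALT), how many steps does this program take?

29

$t2=11
$t1=10
$t3=5
$t1=10+20=30
$t1=30-5=25
$t3=5-1=4
cmp $t3, 0  (cmp 4,0)
bne L0: taken
$t1=25+20=45
$t1=45-4=41
$t3=4-1=3
cmp $t3, 0  (cmp 3,0)
bne L0: taken
$t1=41+20=61
$t1=61-3=58
$t3=3-1=2
cmp $t3, 0  (cmp 2,0)
bne L0: taken
$t1=58+20=78
$t1=78-2=76
$t3=2-1=1
cmp $t3, 0  (cmp 1,0)
bne L0: taken
$t1=76+20=96
$t1=96-1=95
$t3=1-1=0
cmp $t3, 0  (cmp 0,0)
bne L0: not taken
halt.
Total executed instructions: 29.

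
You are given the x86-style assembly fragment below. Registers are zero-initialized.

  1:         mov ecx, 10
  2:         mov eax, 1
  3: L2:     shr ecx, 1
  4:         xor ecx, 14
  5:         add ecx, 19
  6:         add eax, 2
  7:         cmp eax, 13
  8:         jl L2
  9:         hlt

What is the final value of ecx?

ecx=10
eax=1
ecx=10>>1=5
ecx=5^14=11
ecx=11+19=30
eax=1+2=3
cmp eax, 13  (cmp 3,13)
jl L2: taken
ecx=30>>1=15
ecx=15^14=1
ecx=1+19=20
eax=3+2=5
cmp eax, 13  (cmp 5,13)
jl L2: taken
ecx=20>>1=10
ecx=10^14=4
ecx=4+19=23
eax=5+2=7
cmp eax, 13  (cmp 7,13)
jl L2: taken
ecx=23>>1=11
ecx=11^14=5
ecx=5+19=24
eax=7+2=9
cmp eax, 13  (cmp 9,13)
jl L2: taken
ecx=24>>1=12
ecx=12^14=2
ecx=2+19=21
eax=9+2=11
cmp eax, 13  (cmp 11,13)
jl L2: taken
ecx=21>>1=10
ecx=10^14=4
ecx=4+19=23
eax=11+2=13
cmp eax, 13  (cmp 13,13)
jl L2: not taken
halt.

23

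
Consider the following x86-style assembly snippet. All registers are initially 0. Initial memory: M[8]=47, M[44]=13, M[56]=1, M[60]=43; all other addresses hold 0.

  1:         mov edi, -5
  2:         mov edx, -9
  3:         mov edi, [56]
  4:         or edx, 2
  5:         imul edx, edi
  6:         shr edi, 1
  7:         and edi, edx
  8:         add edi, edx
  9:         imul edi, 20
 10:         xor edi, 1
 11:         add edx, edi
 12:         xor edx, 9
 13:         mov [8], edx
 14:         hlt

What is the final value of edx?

after mov edi, -5: edi=-5
after mov edx, -9: edx=-9
after mov edi, [56]: edi=M[56]=1
after or edx, 2: edx=(-9)|2=-9
after imul edx, edi: edx=(-9)*1=-9
after shr edi, 1: edi=1>>1=0
after and edi, edx: edi=0&(-9)=0
after add edi, edx: edi=0+(-9)=-9
after imul edi, 20: edi=(-9)*20=-180
after xor edi, 1: edi=(-180)^1=-179
after add edx, edi: edx=(-9)+(-179)=-188
after xor edx, 9: edx=(-188)^9=-179
mov [8], edx → M[8]=-179
halt.

-179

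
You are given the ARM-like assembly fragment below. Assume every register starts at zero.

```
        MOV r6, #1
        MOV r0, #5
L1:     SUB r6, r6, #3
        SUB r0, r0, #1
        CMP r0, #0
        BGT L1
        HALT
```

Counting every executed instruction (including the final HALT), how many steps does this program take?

23

MOV r6, #1 → r6=1
MOV r0, #5 → r0=5
SUB r6, r6, #3 → r6=1-3=-2
SUB r0, r0, #1 → r0=5-1=4
CMP r0, #0  (cmp 4,0)
BGT L1: taken
SUB r6, r6, #3 → r6=(-2)-3=-5
SUB r0, r0, #1 → r0=4-1=3
CMP r0, #0  (cmp 3,0)
BGT L1: taken
SUB r6, r6, #3 → r6=(-5)-3=-8
SUB r0, r0, #1 → r0=3-1=2
CMP r0, #0  (cmp 2,0)
BGT L1: taken
SUB r6, r6, #3 → r6=(-8)-3=-11
SUB r0, r0, #1 → r0=2-1=1
CMP r0, #0  (cmp 1,0)
BGT L1: taken
SUB r6, r6, #3 → r6=(-11)-3=-14
SUB r0, r0, #1 → r0=1-1=0
CMP r0, #0  (cmp 0,0)
BGT L1: not taken
halt.
Total executed instructions: 23.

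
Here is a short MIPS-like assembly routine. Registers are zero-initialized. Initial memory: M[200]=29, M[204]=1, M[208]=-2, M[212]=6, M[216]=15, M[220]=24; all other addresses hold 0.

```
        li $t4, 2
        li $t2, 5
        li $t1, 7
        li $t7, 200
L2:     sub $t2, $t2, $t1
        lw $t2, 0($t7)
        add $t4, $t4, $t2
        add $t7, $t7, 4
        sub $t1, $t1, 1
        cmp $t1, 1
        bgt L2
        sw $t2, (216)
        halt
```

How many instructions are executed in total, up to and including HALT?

48

$t4=2
$t2=5
$t1=7
$t7=200
$t2=5-7=-2
$t2=M[200]=29
$t4=2+29=31
$t7=200+4=204
$t1=7-1=6
cmp $t1, 1  (cmp 6,1)
bgt L2: taken
$t2=29-6=23
$t2=M[204]=1
$t4=31+1=32
$t7=204+4=208
$t1=6-1=5
cmp $t1, 1  (cmp 5,1)
bgt L2: taken
$t2=1-5=-4
$t2=M[208]=-2
$t4=32+(-2)=30
$t7=208+4=212
$t1=5-1=4
cmp $t1, 1  (cmp 4,1)
bgt L2: taken
$t2=(-2)-4=-6
$t2=M[212]=6
$t4=30+6=36
$t7=212+4=216
$t1=4-1=3
cmp $t1, 1  (cmp 3,1)
bgt L2: taken
$t2=6-3=3
$t2=M[216]=15
$t4=36+15=51
$t7=216+4=220
$t1=3-1=2
cmp $t1, 1  (cmp 2,1)
bgt L2: taken
$t2=15-2=13
$t2=M[220]=24
$t4=51+24=75
$t7=220+4=224
$t1=2-1=1
cmp $t1, 1  (cmp 1,1)
bgt L2: not taken
sw $t2, (216) → M[216]=24
halt.
Total executed instructions: 48.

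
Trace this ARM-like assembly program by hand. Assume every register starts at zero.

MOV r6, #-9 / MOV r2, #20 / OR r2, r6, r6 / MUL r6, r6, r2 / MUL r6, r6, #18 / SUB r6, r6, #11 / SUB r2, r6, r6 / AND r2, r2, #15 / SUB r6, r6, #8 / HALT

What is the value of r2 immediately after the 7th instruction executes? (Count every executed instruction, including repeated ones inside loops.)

0

after MOV r6, #-9: r6=-9
after MOV r2, #20: r2=20
after OR r2, r6, r6: r2=(-9)|(-9)=-9
after MUL r6, r6, r2: r6=(-9)*(-9)=81
after MUL r6, r6, #18: r6=81*18=1458
after SUB r6, r6, #11: r6=1458-11=1447
after SUB r2, r6, r6: r2=1447-1447=0
After step 7: r2 = 0.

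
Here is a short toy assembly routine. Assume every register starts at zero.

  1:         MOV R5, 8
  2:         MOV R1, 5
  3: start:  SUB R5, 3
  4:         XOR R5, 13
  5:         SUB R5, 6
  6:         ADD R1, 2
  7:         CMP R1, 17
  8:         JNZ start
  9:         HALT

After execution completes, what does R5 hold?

-76

MOV R5, 8 → R5=8
MOV R1, 5 → R1=5
SUB R5, 3 → R5=8-3=5
XOR R5, 13 → R5=5^13=8
SUB R5, 6 → R5=8-6=2
ADD R1, 2 → R1=5+2=7
CMP R1, 17  (cmp 7,17)
JNZ start: taken
SUB R5, 3 → R5=2-3=-1
XOR R5, 13 → R5=(-1)^13=-14
SUB R5, 6 → R5=(-14)-6=-20
ADD R1, 2 → R1=7+2=9
CMP R1, 17  (cmp 9,17)
JNZ start: taken
SUB R5, 3 → R5=(-20)-3=-23
XOR R5, 13 → R5=(-23)^13=-28
SUB R5, 6 → R5=(-28)-6=-34
ADD R1, 2 → R1=9+2=11
CMP R1, 17  (cmp 11,17)
JNZ start: taken
SUB R5, 3 → R5=(-34)-3=-37
XOR R5, 13 → R5=(-37)^13=-42
SUB R5, 6 → R5=(-42)-6=-48
ADD R1, 2 → R1=11+2=13
CMP R1, 17  (cmp 13,17)
JNZ start: taken
SUB R5, 3 → R5=(-48)-3=-51
XOR R5, 13 → R5=(-51)^13=-64
SUB R5, 6 → R5=(-64)-6=-70
ADD R1, 2 → R1=13+2=15
CMP R1, 17  (cmp 15,17)
JNZ start: taken
SUB R5, 3 → R5=(-70)-3=-73
XOR R5, 13 → R5=(-73)^13=-70
SUB R5, 6 → R5=(-70)-6=-76
ADD R1, 2 → R1=15+2=17
CMP R1, 17  (cmp 17,17)
JNZ start: not taken
halt.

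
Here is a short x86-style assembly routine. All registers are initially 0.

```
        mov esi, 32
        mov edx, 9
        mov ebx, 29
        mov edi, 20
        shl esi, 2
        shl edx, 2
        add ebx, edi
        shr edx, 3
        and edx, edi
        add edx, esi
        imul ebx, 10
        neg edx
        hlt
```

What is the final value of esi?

128

after mov esi, 32: esi=32
after mov edx, 9: edx=9
after mov ebx, 29: ebx=29
after mov edi, 20: edi=20
after shl esi, 2: esi=32<<2=128
after shl edx, 2: edx=9<<2=36
after add ebx, edi: ebx=29+20=49
after shr edx, 3: edx=36>>3=4
after and edx, edi: edx=4&20=4
after add edx, esi: edx=4+128=132
after imul ebx, 10: ebx=49*10=490
after neg edx: edx=-(132)=-132
halt.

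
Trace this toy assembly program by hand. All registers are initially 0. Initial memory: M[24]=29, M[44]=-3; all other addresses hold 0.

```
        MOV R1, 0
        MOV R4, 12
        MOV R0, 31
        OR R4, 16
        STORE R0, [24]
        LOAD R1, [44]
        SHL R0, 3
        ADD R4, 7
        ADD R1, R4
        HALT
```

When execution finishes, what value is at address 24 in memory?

31

R1=0
R4=12
R0=31
R4=12|16=28
STORE R0, [24] → M[24]=31
R1=M[44]=-3
R0=31<<3=248
R4=28+7=35
R1=(-3)+35=32
halt.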